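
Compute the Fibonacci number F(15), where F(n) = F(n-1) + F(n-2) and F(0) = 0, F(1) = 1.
Computing the sequence terms:
0, 1, 1, 2, 3, 5, 8, 13, 21, 34, 55, 89, 144, 233, 377, 610

610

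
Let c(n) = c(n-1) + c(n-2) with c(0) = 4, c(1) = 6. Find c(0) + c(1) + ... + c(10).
Computing the sequence terms: 4, 6, 10, 16, 26, 42, 68, 110, 178, 288, 466
Adding these values together:

1214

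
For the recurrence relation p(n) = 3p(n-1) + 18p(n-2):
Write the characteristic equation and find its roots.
Substitute p(n) = rⁿ and divide through by rⁿ⁻²: r² - 3r - 18 = 0
Factor: (r - 6)(r + 3) = 0, so r = 6, -3.
General solution: p(n) = A·6ⁿ + B·(-3)ⁿ

Characteristic: r² - 3r - 18 = 0, Roots: r = 6, -3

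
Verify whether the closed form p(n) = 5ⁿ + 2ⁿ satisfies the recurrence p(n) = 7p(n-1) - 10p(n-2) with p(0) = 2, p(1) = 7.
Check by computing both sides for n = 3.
From the recurrence with p(0) = 2, p(1) = 7:
  p(0) = 2, p(1) = 7, p(2) = 29, p(3) = 133
  so the recurrence gives p(3) = 133.
From the proposed closed form p(n) = 5ⁿ + 2ⁿ:
  p(3) = 133.
Both sides give 133 at n = 3, and the initial condition(s) match, so the closed form is consistent.

Yes, the closed form is correct.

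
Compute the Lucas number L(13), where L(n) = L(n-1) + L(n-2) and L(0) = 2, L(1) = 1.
Computing the sequence terms:
2, 1, 3, 4, 7, 11, 18, 29, 47, 76, 123, 199, 322, 521

521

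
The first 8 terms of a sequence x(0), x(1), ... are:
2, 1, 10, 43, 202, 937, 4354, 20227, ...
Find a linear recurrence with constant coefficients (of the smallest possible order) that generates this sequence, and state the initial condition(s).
Look for the lowest-order linear relation among consecutive terms.
Observation: x(n) - 4·x(n-1) - (3)·x(n-2) = 0 holds for the shown terms, and no order-1 relation x(n) = α·x(n-1) + β fits.
Check at n=3: 4·10 + (3)·1 = 43. ✓

x(n) = 4x(n-1) + 3x(n-2), x(0) = 2, x(1) = 1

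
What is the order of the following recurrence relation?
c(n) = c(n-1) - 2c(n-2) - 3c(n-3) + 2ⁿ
The order is the largest lag k for which c(n-k) appears. Here the deepest term is c(n-3) (the 2ⁿ term is non-homogeneous and does not affect the order), so the order is 3.

Order 3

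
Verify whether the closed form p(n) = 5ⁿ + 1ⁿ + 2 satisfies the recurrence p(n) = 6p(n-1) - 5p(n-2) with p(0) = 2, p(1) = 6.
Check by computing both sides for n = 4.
From the recurrence with p(0) = 2, p(1) = 6:
  p(0) = 2, p(1) = 6, p(2) = 26, p(3) = 126, p(4) = 626
  so the recurrence gives p(4) = 626.
From the proposed closed form p(n) = 5ⁿ + 1ⁿ + 2:
  p(4) = 628.
The recurrence gives 626 but the closed form gives 628, so the closed form does not satisfy the recurrence.

No, the closed form is incorrect.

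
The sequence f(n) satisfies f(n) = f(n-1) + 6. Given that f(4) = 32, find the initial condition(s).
f(4) = f(0) + 4·6, so f(0) = 32 - 24 = 8.

f(0) = 8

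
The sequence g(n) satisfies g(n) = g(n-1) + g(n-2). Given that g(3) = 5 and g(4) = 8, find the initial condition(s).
Work backwards using g(k) = g(k+2) - g(k+1):
g(2) = g(4) - g(3) = 8 - 5 = 3
g(1) = g(3) - g(2) = 5 - 3 = 2
g(0) = g(2) - g(1) = 3 - 2 = 1

g(0) = 1, g(1) = 2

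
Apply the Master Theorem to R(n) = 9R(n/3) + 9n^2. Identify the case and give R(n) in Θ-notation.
Master Theorem template: R(n) = a·R(n/b) + f(n).
Here: a=9, b=3, f(n)=9n^2
Compute log_b(a) = log_3(9) = 2.
f(n) = 9n^2 = Θ(n^2). Case 2: R(n) = Θ(n^2 log n).

Case 2: R(n) = Θ(n^2 log n)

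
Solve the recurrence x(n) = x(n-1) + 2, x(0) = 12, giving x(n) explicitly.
Recurrence: x(n) = x(n-1) + 2, initial: x(0) = 12.
Each step adds 2, so x(n) = x(0) + 2n = 2n + 12.

x(n) = 2n + 12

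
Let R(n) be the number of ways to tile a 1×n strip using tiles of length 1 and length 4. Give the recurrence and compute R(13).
Condition on the last tile: it has length 1 (leaving a 1×(n-1) strip) or length 4 (leaving a 1×(n-4) strip), so R(n) = R(n-1) + R(n-4) (order-4 linear recurrence).
For 0 ≤ i < 4 only unit tiles fit, so R(i) = 1.
Iterating the recurrence: R(4) = 2, R(5) = 3, R(6) = 4, R(7) = 5, R(8) = 7, R(9) = 10, R(10) = 14, R(11) = 19, R(12) = 26, R(13) = 36.

R(n) = R(n-1) + R(n-4), with R(i) = 1 for 0 ≤ i < 4; R(13) = 36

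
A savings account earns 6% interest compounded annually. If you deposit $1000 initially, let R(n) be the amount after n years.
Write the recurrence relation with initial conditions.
Each year the balance grows by 6%, i.e. is multiplied by 1 + 6/100 = 1.06, so R(n) = 1.06 × R(n-1). The initial deposit gives R(0) = 1000.
Unrolling gives the closed form R(n) = 1000 × (1.06)ⁿ.

R(n) = 1.06 × R(n-1), R(0) = 1000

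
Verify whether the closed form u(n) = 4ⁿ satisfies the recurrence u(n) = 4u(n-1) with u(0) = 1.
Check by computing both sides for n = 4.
From the recurrence with u(0) = 1:
  u(0) = 1, u(1) = 4, u(2) = 16, u(3) = 64, u(4) = 256
  so the recurrence gives u(4) = 256.
From the proposed closed form u(n) = 4ⁿ:
  u(4) = 256.
Both sides give 256 at n = 4, and the initial condition(s) match, so the closed form is consistent.

Yes, the closed form is correct.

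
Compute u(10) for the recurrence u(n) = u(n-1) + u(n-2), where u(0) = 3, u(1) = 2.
Computing the sequence terms:
3, 2, 5, 7, 12, 19, 31, 50, 81, 131, 212

212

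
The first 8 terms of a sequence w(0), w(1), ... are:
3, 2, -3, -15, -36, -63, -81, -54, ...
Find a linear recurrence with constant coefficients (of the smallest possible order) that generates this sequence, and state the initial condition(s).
Look for the lowest-order linear relation among consecutive terms.
Observation: w(n) - 3·w(n-1) - (-3)·w(n-2) = 0 holds for the shown terms, and no order-1 relation w(n) = α·w(n-1) + β fits.
Check at n=3: 3·-3 + (-3)·2 = -15. ✓

w(n) = 3w(n-1) - 3w(n-2), w(0) = 3, w(1) = 2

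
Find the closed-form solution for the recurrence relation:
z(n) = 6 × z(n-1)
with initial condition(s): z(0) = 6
Recurrence: z(n) = 6 × z(n-1), initial: z(0) = 6.
Each term is 6 times the previous, so this is geometric with ratio 6. After n steps: z(n) = z(0)·6ⁿ = 6·6ⁿ.

z(n) = 6·6ⁿ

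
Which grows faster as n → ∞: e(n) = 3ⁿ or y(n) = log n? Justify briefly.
Comparing growth rates:
Growth-rate hierarchy: log n ≺ any polynomial ≺ any exponential cⁿ (c>1) ≺ n! ≺ nⁿ.
exponential base 3 dominates logarithmic asymptotically.

e(n) grows faster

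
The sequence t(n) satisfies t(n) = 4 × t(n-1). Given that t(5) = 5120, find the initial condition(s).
In general t(n) = 4ⁿ · t(0). At n = 5: t(0) = t(5) / 4^5 = 5120 / 1024 = 5.

t(0) = 5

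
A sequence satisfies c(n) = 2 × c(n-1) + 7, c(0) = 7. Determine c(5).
Computing step by step:
c(0) = 7
c(1) = 2 × 7 + 7 = 21
c(2) = 2 × 21 + 7 = 49
c(3) = 2 × 49 + 7 = 105
c(4) = 2 × 105 + 7 = 217
c(5) = 2 × 217 + 7 = 441

441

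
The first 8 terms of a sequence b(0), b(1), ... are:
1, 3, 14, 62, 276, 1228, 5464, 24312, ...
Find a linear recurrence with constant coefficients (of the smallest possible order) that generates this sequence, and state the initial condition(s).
Look for the lowest-order linear relation among consecutive terms.
Observation: b(n) - 4·b(n-1) - (2)·b(n-2) = 0 holds for the shown terms, and no order-1 relation b(n) = α·b(n-1) + β fits.
Check at n=3: 4·14 + (2)·3 = 62. ✓

b(n) = 4b(n-1) + 2b(n-2), b(0) = 1, b(1) = 3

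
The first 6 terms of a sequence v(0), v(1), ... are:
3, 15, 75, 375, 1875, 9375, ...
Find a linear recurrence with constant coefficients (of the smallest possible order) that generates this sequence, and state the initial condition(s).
Look for the lowest-order linear relation among consecutive terms.
Observation: each term is 5× the previous.
Check at n=2: 5·15 = 75. ✓

v(n) = 5 × v(n-1), v(0) = 3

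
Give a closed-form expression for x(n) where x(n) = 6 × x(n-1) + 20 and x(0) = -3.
Recurrence: x(n) = 6 × x(n-1) + 20, initial: x(0) = -3.
Try x(n) = A·6ⁿ + C. Substituting: A·6ⁿ + C = 6(A·6ⁿ⁻¹ + C) + 20 = A·6ⁿ + 6C + 20, so C = 6C + 20, giving C = -4. Then x(0) = A - 4 = -3 gives A = 1.

x(n) = 6ⁿ - 4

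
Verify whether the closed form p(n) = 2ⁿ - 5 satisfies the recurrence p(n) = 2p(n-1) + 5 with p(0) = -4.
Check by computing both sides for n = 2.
From the recurrence with p(0) = -4:
  p(0) = -4, p(1) = -3, p(2) = -1
  so the recurrence gives p(2) = -1.
From the proposed closed form p(n) = 2ⁿ - 5:
  p(2) = -1.
Both sides give -1 at n = 2, and the initial condition(s) match, so the closed form is consistent.

Yes, the closed form is correct.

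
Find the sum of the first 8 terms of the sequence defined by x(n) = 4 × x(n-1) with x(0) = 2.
Computing the sequence terms: 2, 8, 32, 128, 512, 2048, 8192, 32768
Adding these values together:

43690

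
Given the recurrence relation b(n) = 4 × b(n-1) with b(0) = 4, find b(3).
Computing step by step:
b(0) = 4
b(1) = 4 × 4 = 16
b(2) = 4 × 16 = 64
b(3) = 4 × 64 = 256

256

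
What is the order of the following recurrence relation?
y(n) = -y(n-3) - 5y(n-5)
The order is the largest lag k for which y(n-k) appears. Here the deepest term is y(n-5), so the order is 5.

Order 5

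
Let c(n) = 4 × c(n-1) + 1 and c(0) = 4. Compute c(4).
Computing step by step:
c(0) = 4
c(1) = 4 × 4 + 1 = 17
c(2) = 4 × 17 + 1 = 69
c(3) = 4 × 69 + 1 = 277
c(4) = 4 × 277 + 1 = 1109

1109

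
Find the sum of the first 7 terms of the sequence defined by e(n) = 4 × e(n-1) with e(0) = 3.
Computing the sequence terms: 3, 12, 48, 192, 768, 3072, 12288
Adding these values together:

16383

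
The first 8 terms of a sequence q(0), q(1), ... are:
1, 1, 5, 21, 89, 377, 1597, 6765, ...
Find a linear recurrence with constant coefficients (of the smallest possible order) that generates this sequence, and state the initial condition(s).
Look for the lowest-order linear relation among consecutive terms.
Observation: q(n) - 4·q(n-1) - (1)·q(n-2) = 0 holds for the shown terms, and no order-1 relation q(n) = α·q(n-1) + β fits.
Check at n=3: 4·5 + (1)·1 = 21. ✓

q(n) = 4q(n-1) + q(n-2), q(0) = 1, q(1) = 1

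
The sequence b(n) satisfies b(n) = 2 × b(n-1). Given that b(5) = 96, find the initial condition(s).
In general b(n) = 2ⁿ · b(0). At n = 5: b(0) = b(5) / 2^5 = 96 / 32 = 3.

b(0) = 3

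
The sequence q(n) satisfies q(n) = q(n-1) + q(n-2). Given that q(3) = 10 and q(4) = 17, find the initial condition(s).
Work backwards using q(k) = q(k+2) - q(k+1):
q(2) = q(4) - q(3) = 17 - 10 = 7
q(1) = q(3) - q(2) = 10 - 7 = 3
q(0) = q(2) - q(1) = 7 - 3 = 4

q(0) = 4, q(1) = 3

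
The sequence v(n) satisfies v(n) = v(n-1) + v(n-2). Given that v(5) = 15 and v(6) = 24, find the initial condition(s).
Work backwards using v(k) = v(k+2) - v(k+1):
v(4) = v(6) - v(5) = 24 - 15 = 9
v(3) = v(5) - v(4) = 15 - 9 = 6
v(2) = v(4) - v(3) = 9 - 6 = 3
v(1) = v(3) - v(2) = 6 - 3 = 3
v(0) = v(2) - v(1) = 3 - 3 = 0

v(0) = 0, v(1) = 3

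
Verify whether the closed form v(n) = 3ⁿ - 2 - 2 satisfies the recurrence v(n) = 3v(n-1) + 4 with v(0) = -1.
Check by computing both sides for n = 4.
From the recurrence with v(0) = -1:
  v(0) = -1, v(1) = 1, v(2) = 7, v(3) = 25, v(4) = 79
  so the recurrence gives v(4) = 79.
From the proposed closed form v(n) = 3ⁿ - 2 - 2:
  v(4) = 77.
The recurrence gives 79 but the closed form gives 77, so the closed form does not satisfy the recurrence.

No, the closed form is incorrect.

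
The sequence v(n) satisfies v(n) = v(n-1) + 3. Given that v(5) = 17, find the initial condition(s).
v(5) = v(0) + 5·3, so v(0) = 17 - 15 = 2.

v(0) = 2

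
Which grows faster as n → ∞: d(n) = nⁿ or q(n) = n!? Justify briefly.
Comparing growth rates:
Growth-rate hierarchy: log n ≺ any polynomial ≺ any exponential cⁿ (c>1) ≺ n! ≺ nⁿ.
super-exponential nⁿ dominates factorial asymptotically.

d(n) grows faster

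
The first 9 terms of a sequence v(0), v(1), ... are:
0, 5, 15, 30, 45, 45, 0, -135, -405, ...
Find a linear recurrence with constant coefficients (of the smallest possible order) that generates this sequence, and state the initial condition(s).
Look for the lowest-order linear relation among consecutive terms.
Observation: v(n) - 3·v(n-1) - (-3)·v(n-2) = 0 holds for the shown terms, and no order-1 relation v(n) = α·v(n-1) + β fits.
Check at n=3: 3·15 + (-3)·5 = 30. ✓

v(n) = 3v(n-1) - 3v(n-2), v(0) = 0, v(1) = 5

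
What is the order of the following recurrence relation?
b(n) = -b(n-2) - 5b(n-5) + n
The order is the largest lag k for which b(n-k) appears. Here the deepest term is b(n-5) (the n term is non-homogeneous and does not affect the order), so the order is 5.

Order 5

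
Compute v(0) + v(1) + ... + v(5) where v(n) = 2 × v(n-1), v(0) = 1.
Computing the sequence terms: 1, 2, 4, 8, 16, 32
Adding these values together:

63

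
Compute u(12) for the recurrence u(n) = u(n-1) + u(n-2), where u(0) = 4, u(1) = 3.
Computing the sequence terms:
4, 3, 7, 10, 17, 27, 44, 71, 115, 186, 301, 487, 788

788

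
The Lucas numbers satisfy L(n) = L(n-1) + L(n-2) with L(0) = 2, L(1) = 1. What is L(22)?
Computing the sequence terms:
2, 1, 3, 4, 7, 11, 18, 29, 47, 76, 123, 199, 322, 521, 843, 1364, 2207, 3571, 5778, 9349, 15127, 24476, 39603

39603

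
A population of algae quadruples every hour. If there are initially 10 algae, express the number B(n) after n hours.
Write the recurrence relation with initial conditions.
Each hour multiplies the count by 4, so the count after n hours depends only on the count after n-1 hours: B(n) = 4 × B(n-1). The starting count gives B(0) = 10.
Unrolling n times gives the closed form B(n) = 10 × 4ⁿ.

B(n) = 4 × B(n-1), B(0) = 10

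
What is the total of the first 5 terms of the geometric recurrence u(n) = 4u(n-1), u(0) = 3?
Computing the sequence terms: 3, 12, 48, 192, 768
Adding these values together:

1023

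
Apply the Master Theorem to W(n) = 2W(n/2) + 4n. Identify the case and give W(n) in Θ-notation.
Master Theorem template: W(n) = a·W(n/b) + f(n).
Here: a=2, b=2, f(n)=4n
Compute log_b(a) = log_2(2) = 1.
f(n) = 4n = Θ(n). Case 2: W(n) = Θ(n log n).

Case 2: W(n) = Θ(n log n)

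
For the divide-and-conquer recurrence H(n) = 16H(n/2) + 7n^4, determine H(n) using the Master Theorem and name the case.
Master Theorem template: H(n) = a·H(n/b) + f(n).
Here: a=16, b=2, f(n)=7n^4
Compute log_b(a) = log_2(16) = 4.
f(n) = 7n^4 = Θ(n^4). Case 2: H(n) = Θ(n^4 log n).

Case 2: H(n) = Θ(n^4 log n)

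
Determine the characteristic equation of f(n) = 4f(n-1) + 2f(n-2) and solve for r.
Substitute f(n) = rⁿ and divide through by rⁿ⁻²: r² - 4r - 2 = 0
Discriminant: 4² + 4·2 = 24, not a perfect square, so by the quadratic formula r = (4 ± √24)/2.
General solution: f(n) = A·r₁ⁿ + B·r₂ⁿ where r₁,r₂ = (4 ± √24)/2

Characteristic: r² - 4r - 2 = 0, Roots: r = (4 ± √24)/2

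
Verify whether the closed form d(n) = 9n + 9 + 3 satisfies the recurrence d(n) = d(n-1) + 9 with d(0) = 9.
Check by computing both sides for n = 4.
From the recurrence with d(0) = 9:
  d(0) = 9, d(1) = 18, d(2) = 27, d(3) = 36, d(4) = 45
  so the recurrence gives d(4) = 45.
From the proposed closed form d(n) = 9n + 9 + 3:
  d(4) = 48.
The recurrence gives 45 but the closed form gives 48, so the closed form does not satisfy the recurrence.

No, the closed form is incorrect.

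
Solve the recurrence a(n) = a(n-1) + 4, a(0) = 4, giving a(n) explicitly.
Recurrence: a(n) = a(n-1) + 4, initial: a(0) = 4.
Each step adds 4, so a(n) = a(0) + 4n = 4n + 4.

a(n) = 4n + 4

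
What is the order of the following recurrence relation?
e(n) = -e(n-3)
The order is the largest lag k for which e(n-k) appears. Here the deepest term is e(n-3), so the order is 3.

Order 3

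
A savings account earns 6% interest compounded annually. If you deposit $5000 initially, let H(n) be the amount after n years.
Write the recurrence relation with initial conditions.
Each year the balance grows by 6%, i.e. is multiplied by 1 + 6/100 = 1.06, so H(n) = 1.06 × H(n-1). The initial deposit gives H(0) = 5000.
Unrolling gives the closed form H(n) = 5000 × (1.06)ⁿ.

H(n) = 1.06 × H(n-1), H(0) = 5000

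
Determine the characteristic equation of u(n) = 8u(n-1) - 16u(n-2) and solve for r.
Substitute u(n) = rⁿ and divide through by rⁿ⁻²: r² - 8r + 16 = 0
Factor: (r - 4)² = 0, so r = 4 (double root).
General solution: u(n) = (A + Bn)·4ⁿ

Characteristic: r² - 8r + 16 = 0, Roots: r = 4 (double root)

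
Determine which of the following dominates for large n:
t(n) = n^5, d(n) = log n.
Comparing growth rates:
Growth-rate hierarchy: log n ≺ any polynomial ≺ any exponential cⁿ (c>1) ≺ n! ≺ nⁿ.
polynomial degree 5 dominates logarithmic asymptotically.

t(n) grows faster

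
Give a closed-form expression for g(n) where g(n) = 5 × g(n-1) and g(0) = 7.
Recurrence: g(n) = 5 × g(n-1), initial: g(0) = 7.
Each term is 5 times the previous, so this is geometric with ratio 5. After n steps: g(n) = g(0)·5ⁿ = 7·5ⁿ.

g(n) = 7·5ⁿ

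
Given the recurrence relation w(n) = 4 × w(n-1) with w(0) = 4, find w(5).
Computing step by step:
w(0) = 4
w(1) = 4 × 4 = 16
w(2) = 4 × 16 = 64
w(3) = 4 × 64 = 256
w(4) = 4 × 256 = 1024
w(5) = 4 × 1024 = 4096

4096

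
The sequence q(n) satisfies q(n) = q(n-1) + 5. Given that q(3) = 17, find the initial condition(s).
q(3) = q(0) + 3·5, so q(0) = 17 - 15 = 2.

q(0) = 2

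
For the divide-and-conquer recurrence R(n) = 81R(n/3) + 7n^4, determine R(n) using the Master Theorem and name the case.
Master Theorem template: R(n) = a·R(n/b) + f(n).
Here: a=81, b=3, f(n)=7n^4
Compute log_b(a) = log_3(81) = 4.
f(n) = 7n^4 = Θ(n^4). Case 2: R(n) = Θ(n^4 log n).

Case 2: R(n) = Θ(n^4 log n)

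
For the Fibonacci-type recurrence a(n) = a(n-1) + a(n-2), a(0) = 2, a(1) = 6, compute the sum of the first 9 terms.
Computing the sequence terms: 2, 6, 8, 14, 22, 36, 58, 94, 152
Adding these values together:

392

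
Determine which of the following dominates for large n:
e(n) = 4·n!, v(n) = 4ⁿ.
Comparing growth rates:
Growth-rate hierarchy: log n ≺ any polynomial ≺ any exponential cⁿ (c>1) ≺ n! ≺ nⁿ.
factorial dominates exponential base 4 asymptotically.

e(n) grows faster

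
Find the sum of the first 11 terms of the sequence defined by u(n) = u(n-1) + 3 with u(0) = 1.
Computing the sequence terms: 1, 4, 7, 10, 13, 16, 19, 22, 25, 28, 31
Adding these values together:

176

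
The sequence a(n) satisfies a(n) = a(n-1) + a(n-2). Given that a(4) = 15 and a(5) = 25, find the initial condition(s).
Work backwards using a(k) = a(k+2) - a(k+1):
a(3) = a(5) - a(4) = 25 - 15 = 10
a(2) = a(4) - a(3) = 15 - 10 = 5
a(1) = a(3) - a(2) = 10 - 5 = 5
a(0) = a(2) - a(1) = 5 - 5 = 0

a(0) = 0, a(1) = 5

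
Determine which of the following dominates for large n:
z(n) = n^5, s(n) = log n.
Comparing growth rates:
Growth-rate hierarchy: log n ≺ any polynomial ≺ any exponential cⁿ (c>1) ≺ n! ≺ nⁿ.
polynomial degree 5 dominates logarithmic asymptotically.

z(n) grows faster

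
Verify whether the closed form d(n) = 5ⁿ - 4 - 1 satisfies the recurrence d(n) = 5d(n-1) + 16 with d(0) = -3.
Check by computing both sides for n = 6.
From the recurrence with d(0) = -3:
  d(0) = -3, d(1) = 1, d(2) = 21, d(3) = 121, d(4) = 621, d(5) = 3121, d(6) = 15621
  so the recurrence gives d(6) = 15621.
From the proposed closed form d(n) = 5ⁿ - 4 - 1:
  d(6) = 15620.
The recurrence gives 15621 but the closed form gives 15620, so the closed form does not satisfy the recurrence.

No, the closed form is incorrect.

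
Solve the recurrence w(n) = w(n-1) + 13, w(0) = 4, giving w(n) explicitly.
Recurrence: w(n) = w(n-1) + 13, initial: w(0) = 4.
Each step adds 13, so w(n) = w(0) + 13n = 13n + 4.

w(n) = 13n + 4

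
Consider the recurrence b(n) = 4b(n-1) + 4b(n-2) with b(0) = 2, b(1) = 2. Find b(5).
Computing the sequence terms:
2, 2, 16, 72, 352, 1696

1696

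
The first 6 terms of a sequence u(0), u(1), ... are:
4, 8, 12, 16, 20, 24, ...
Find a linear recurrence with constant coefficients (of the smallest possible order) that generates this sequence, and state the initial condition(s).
Look for the lowest-order linear relation among consecutive terms.
Observation: consecutive differences are constant (= 4).
Check at n=2: 1·8 + 4 = 12. ✓

u(n) = u(n-1) + 4, u(0) = 4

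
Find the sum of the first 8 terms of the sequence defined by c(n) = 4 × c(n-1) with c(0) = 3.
Computing the sequence terms: 3, 12, 48, 192, 768, 3072, 12288, 49152
Adding these values together:

65535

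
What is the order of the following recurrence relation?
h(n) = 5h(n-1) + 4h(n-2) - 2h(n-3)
The order is the largest lag k for which h(n-k) appears. Here the deepest term is h(n-3), so the order is 3.

Order 3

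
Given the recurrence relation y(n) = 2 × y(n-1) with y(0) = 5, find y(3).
Computing step by step:
y(0) = 5
y(1) = 2 × 5 = 10
y(2) = 2 × 10 = 20
y(3) = 2 × 20 = 40

40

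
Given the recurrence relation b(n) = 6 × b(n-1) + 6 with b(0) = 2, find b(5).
Computing step by step:
b(0) = 2
b(1) = 6 × 2 + 6 = 18
b(2) = 6 × 18 + 6 = 114
b(3) = 6 × 114 + 6 = 690
b(4) = 6 × 690 + 6 = 4146
b(5) = 6 × 4146 + 6 = 24882

24882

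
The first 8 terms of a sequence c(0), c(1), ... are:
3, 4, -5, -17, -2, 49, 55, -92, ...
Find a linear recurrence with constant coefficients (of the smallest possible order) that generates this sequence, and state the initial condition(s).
Look for the lowest-order linear relation among consecutive terms.
Observation: c(n) - 1·c(n-1) - (-3)·c(n-2) = 0 holds for the shown terms, and no order-1 relation c(n) = α·c(n-1) + β fits.
Check at n=3: 1·-5 + (-3)·4 = -17. ✓

c(n) = c(n-1) - 3c(n-2), c(0) = 3, c(1) = 4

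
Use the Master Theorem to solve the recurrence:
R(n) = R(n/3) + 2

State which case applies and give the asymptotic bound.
Master Theorem template: R(n) = a·R(n/b) + f(n).
Here: a=1, b=3, f(n)=2
Compute log_b(a) = log_3(1) = 0.
f(n) = 2 = Θ(1). Case 2: R(n) = Θ(log n).

Case 2: R(n) = Θ(log n)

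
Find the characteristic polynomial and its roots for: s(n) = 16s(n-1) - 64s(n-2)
Substitute s(n) = rⁿ and divide through by rⁿ⁻²: r² - 16r + 64 = 0
Factor: (r - 8)² = 0, so r = 8 (double root).
General solution: s(n) = (A + Bn)·8ⁿ

Characteristic: r² - 16r + 64 = 0, Roots: r = 8 (double root)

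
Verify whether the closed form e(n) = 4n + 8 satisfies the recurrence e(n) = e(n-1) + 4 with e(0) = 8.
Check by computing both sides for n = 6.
From the recurrence with e(0) = 8:
  e(0) = 8, e(1) = 12, e(2) = 16, e(3) = 20, e(4) = 24, e(5) = 28, e(6) = 32
  so the recurrence gives e(6) = 32.
From the proposed closed form e(n) = 4n + 8:
  e(6) = 32.
Both sides give 32 at n = 6, and the initial condition(s) match, so the closed form is consistent.

Yes, the closed form is correct.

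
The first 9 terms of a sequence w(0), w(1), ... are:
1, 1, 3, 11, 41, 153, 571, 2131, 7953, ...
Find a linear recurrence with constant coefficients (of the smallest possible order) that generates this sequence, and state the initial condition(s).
Look for the lowest-order linear relation among consecutive terms.
Observation: w(n) - 4·w(n-1) - (-1)·w(n-2) = 0 holds for the shown terms, and no order-1 relation w(n) = α·w(n-1) + β fits.
Check at n=3: 4·3 + (-1)·1 = 11. ✓

w(n) = 4w(n-1) - w(n-2), w(0) = 1, w(1) = 1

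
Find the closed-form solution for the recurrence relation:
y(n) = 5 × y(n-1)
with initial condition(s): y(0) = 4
Recurrence: y(n) = 5 × y(n-1), initial: y(0) = 4.
Each term is 5 times the previous, so this is geometric with ratio 5. After n steps: y(n) = y(0)·5ⁿ = 4·5ⁿ.

y(n) = 4·5ⁿ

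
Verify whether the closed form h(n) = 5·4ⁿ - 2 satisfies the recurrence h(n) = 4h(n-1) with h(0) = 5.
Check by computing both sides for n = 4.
From the recurrence with h(0) = 5:
  h(0) = 5, h(1) = 20, h(2) = 80, h(3) = 320, h(4) = 1280
  so the recurrence gives h(4) = 1280.
From the proposed closed form h(n) = 5·4ⁿ - 2:
  h(4) = 1278.
The recurrence gives 1280 but the closed form gives 1278, so the closed form does not satisfy the recurrence.

No, the closed form is incorrect.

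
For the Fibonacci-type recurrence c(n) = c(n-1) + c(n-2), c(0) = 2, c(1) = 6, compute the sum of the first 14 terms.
Computing the sequence terms: 2, 6, 8, 14, 22, 36, 58, 94, 152, 246, 398, 644, 1042, 1686
Adding these values together:

4408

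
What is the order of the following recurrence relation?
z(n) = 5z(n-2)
The order is the largest lag k for which z(n-k) appears. Here the deepest term is z(n-2), so the order is 2.

Order 2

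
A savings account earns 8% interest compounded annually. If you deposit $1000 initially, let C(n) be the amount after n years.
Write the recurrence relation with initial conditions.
Each year the balance grows by 8%, i.e. is multiplied by 1 + 8/100 = 1.08, so C(n) = 1.08 × C(n-1). The initial deposit gives C(0) = 1000.
Unrolling gives the closed form C(n) = 1000 × (1.08)ⁿ.

C(n) = 1.08 × C(n-1), C(0) = 1000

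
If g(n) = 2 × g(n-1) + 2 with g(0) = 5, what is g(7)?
Computing step by step:
g(0) = 5
g(1) = 2 × 5 + 2 = 12
g(2) = 2 × 12 + 2 = 26
g(3) = 2 × 26 + 2 = 54
g(4) = 2 × 54 + 2 = 110
g(5) = 2 × 110 + 2 = 222
g(6) = 2 × 222 + 2 = 446
g(7) = 2 × 446 + 2 = 894

894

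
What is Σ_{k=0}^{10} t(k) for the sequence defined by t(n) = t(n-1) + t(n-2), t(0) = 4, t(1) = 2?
Computing the sequence terms: 4, 2, 6, 8, 14, 22, 36, 58, 94, 152, 246
Adding these values together:

642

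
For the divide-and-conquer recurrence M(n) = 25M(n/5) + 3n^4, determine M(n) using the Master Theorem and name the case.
Master Theorem template: M(n) = a·M(n/b) + f(n).
Here: a=25, b=5, f(n)=3n^4
Compute log_b(a) = log_5(25) = 2.
f(n) = 3n^4 = Ω(n^(2+ε)) with ε = 2, and the regularity condition holds (a·f(n/b) = (a/b^4)·f(n) with a/b^4 = 5^-2 < 1). Case 3: M(n) = Θ(f(n)) = Θ(n^4).

Case 3: M(n) = Θ(n^4)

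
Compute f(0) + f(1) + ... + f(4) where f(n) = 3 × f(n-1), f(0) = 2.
Computing the sequence terms: 2, 6, 18, 54, 162
Adding these values together:

242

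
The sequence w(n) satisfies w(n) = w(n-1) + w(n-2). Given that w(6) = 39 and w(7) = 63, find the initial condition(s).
Work backwards using w(k) = w(k+2) - w(k+1):
w(5) = w(7) - w(6) = 63 - 39 = 24
w(4) = w(6) - w(5) = 39 - 24 = 15
w(3) = w(5) - w(4) = 24 - 15 = 9
w(2) = w(4) - w(3) = 15 - 9 = 6
w(1) = w(3) - w(2) = 9 - 6 = 3
w(0) = w(2) - w(1) = 6 - 3 = 3

w(0) = 3, w(1) = 3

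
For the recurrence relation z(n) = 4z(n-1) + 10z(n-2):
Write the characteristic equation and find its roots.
Substitute z(n) = rⁿ and divide through by rⁿ⁻²: r² - 4r - 10 = 0
Discriminant: 4² + 4·10 = 56, not a perfect square, so by the quadratic formula r = (4 ± √56)/2.
General solution: z(n) = A·r₁ⁿ + B·r₂ⁿ where r₁,r₂ = (4 ± √56)/2

Characteristic: r² - 4r - 10 = 0, Roots: r = (4 ± √56)/2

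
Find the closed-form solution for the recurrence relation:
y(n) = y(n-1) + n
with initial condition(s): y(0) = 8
Recurrence: y(n) = y(n-1) + n, initial: y(0) = 8.
Telescoping: y(n) = y(0) + Σᵢ₌₁ⁿ i = 8 + n(n+1)/2.

y(n) = n(n+1)/2 + 8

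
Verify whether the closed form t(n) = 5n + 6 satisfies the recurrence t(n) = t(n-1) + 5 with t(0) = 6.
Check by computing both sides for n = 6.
From the recurrence with t(0) = 6:
  t(0) = 6, t(1) = 11, t(2) = 16, t(3) = 21, t(4) = 26, t(5) = 31, t(6) = 36
  so the recurrence gives t(6) = 36.
From the proposed closed form t(n) = 5n + 6:
  t(6) = 36.
Both sides give 36 at n = 6, and the initial condition(s) match, so the closed form is consistent.

Yes, the closed form is correct.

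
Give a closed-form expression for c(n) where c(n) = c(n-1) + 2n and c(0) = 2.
Recurrence: c(n) = c(n-1) + 2n, initial: c(0) = 2.
Telescoping: c(n) = c(0) + 2·Σᵢ₌₁ⁿ i = 2 + 2·n(n+1)/2.

c(n) = 2·n(n+1)/2 + 2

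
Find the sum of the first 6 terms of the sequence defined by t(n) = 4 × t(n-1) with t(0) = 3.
Computing the sequence terms: 3, 12, 48, 192, 768, 3072
Adding these values together:

4095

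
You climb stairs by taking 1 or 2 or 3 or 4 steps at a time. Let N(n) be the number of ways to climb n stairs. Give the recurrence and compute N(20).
Condition on the size of the last step (1 to 4): before it there were n-1, …, n-4 stairs climbed, and these cases are disjoint, so N(n) = N(n-1) + N(n-2) + N(n-3) + N(n-4) (order-4 linear recurrence).
Initial conditions by direct count (compositions of i into parts ≤ 4): N(1) = 1; N(2) = 2; N(3) = 4; N(4) = 8.
Iterating the recurrence: N(5) = 15, N(6) = 29, N(7) = 56, N(8) = 108, N(9) = 208, N(10) = 401, N(11) = 773, N(12) = 1490, N(13) = 2872, N(14) = 5536, N(15) = 10671, N(16) = 20569, N(17) = 39648, N(18) = 76424, N(19) = 147312, N(20) = 283953.

N(n) = N(n-1) + N(n-2) + N(n-3) + N(n-4), N(1) = 1, N(2) = 2, N(3) = 4, N(4) = 8; N(20) = 283953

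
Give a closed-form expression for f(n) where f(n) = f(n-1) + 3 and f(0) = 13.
Recurrence: f(n) = f(n-1) + 3, initial: f(0) = 13.
Each step adds 3, so f(n) = f(0) + 3n = 3n + 13.

f(n) = 3n + 13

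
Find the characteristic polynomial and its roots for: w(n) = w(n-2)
Substitute w(n) = rⁿ and divide through by rⁿ⁻²: r² - 1 = 0
Factor: (r + 1)(r - 1) = 0, so r = -1, 1.
General solution: w(n) = A·(-1)ⁿ + B·1ⁿ

Characteristic: r² - 1 = 0, Roots: r = -1, 1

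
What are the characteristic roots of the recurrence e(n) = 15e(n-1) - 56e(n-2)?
Substitute e(n) = rⁿ and divide through by rⁿ⁻²: r² - 15r + 56 = 0
Factor: (r - 8)(r - 7) = 0, so r = 8, 7.
General solution: e(n) = A·8ⁿ + B·7ⁿ

Characteristic: r² - 15r + 56 = 0, Roots: r = 8, 7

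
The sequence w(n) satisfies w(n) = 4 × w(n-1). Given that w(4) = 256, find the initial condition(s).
In general w(n) = 4ⁿ · w(0). At n = 4: w(0) = w(4) / 4^4 = 256 / 256 = 1.

w(0) = 1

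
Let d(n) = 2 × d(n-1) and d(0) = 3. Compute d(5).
Computing step by step:
d(0) = 3
d(1) = 2 × 3 = 6
d(2) = 2 × 6 = 12
d(3) = 2 × 12 = 24
d(4) = 2 × 24 = 48
d(5) = 2 × 48 = 96

96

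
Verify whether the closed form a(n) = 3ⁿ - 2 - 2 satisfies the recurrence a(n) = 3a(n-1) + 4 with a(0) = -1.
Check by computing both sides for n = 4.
From the recurrence with a(0) = -1:
  a(0) = -1, a(1) = 1, a(2) = 7, a(3) = 25, a(4) = 79
  so the recurrence gives a(4) = 79.
From the proposed closed form a(n) = 3ⁿ - 2 - 2:
  a(4) = 77.
The recurrence gives 79 but the closed form gives 77, so the closed form does not satisfy the recurrence.

No, the closed form is incorrect.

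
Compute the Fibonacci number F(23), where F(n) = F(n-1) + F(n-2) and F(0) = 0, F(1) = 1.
Computing the sequence terms:
0, 1, 1, 2, 3, 5, 8, 13, 21, 34, 55, 89, 144, 233, 377, 610, 987, 1597, 2584, 4181, 6765, 10946, 17711, 28657

28657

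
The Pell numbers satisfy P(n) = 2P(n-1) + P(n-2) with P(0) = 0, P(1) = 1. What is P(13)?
Computing the sequence terms:
0, 1, 2, 5, 12, 29, 70, 169, 408, 985, 2378, 5741, 13860, 33461

33461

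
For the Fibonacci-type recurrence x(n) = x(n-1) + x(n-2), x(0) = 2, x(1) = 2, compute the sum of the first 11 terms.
Computing the sequence terms: 2, 2, 4, 6, 10, 16, 26, 42, 68, 110, 178
Adding these values together:

464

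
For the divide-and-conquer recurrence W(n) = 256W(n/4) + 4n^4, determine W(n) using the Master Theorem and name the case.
Master Theorem template: W(n) = a·W(n/b) + f(n).
Here: a=256, b=4, f(n)=4n^4
Compute log_b(a) = log_4(256) = 4.
f(n) = 4n^4 = Θ(n^4). Case 2: W(n) = Θ(n^4 log n).

Case 2: W(n) = Θ(n^4 log n)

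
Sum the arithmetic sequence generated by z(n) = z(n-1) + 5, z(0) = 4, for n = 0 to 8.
Computing the sequence terms: 4, 9, 14, 19, 24, 29, 34, 39, 44
Adding these values together:

216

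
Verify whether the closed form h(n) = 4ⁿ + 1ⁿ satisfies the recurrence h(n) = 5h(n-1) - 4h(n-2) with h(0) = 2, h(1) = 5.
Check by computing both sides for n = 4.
From the recurrence with h(0) = 2, h(1) = 5:
  h(0) = 2, h(1) = 5, h(2) = 17, h(3) = 65, h(4) = 257
  so the recurrence gives h(4) = 257.
From the proposed closed form h(n) = 4ⁿ + 1ⁿ:
  h(4) = 257.
Both sides give 257 at n = 4, and the initial condition(s) match, so the closed form is consistent.

Yes, the closed form is correct.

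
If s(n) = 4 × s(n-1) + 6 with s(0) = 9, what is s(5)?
Computing step by step:
s(0) = 9
s(1) = 4 × 9 + 6 = 42
s(2) = 4 × 42 + 6 = 174
s(3) = 4 × 174 + 6 = 702
s(4) = 4 × 702 + 6 = 2814
s(5) = 4 × 2814 + 6 = 11262

11262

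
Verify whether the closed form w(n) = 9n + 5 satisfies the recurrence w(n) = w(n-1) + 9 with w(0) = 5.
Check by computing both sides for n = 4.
From the recurrence with w(0) = 5:
  w(0) = 5, w(1) = 14, w(2) = 23, w(3) = 32, w(4) = 41
  so the recurrence gives w(4) = 41.
From the proposed closed form w(n) = 9n + 5:
  w(4) = 41.
Both sides give 41 at n = 4, and the initial condition(s) match, so the closed form is consistent.

Yes, the closed form is correct.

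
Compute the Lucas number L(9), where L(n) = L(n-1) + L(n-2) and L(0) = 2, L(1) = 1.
Computing the sequence terms:
2, 1, 3, 4, 7, 11, 18, 29, 47, 76

76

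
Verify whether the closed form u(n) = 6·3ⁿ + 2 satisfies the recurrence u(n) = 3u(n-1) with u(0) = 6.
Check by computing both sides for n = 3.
From the recurrence with u(0) = 6:
  u(0) = 6, u(1) = 18, u(2) = 54, u(3) = 162
  so the recurrence gives u(3) = 162.
From the proposed closed form u(n) = 6·3ⁿ + 2:
  u(3) = 164.
The recurrence gives 162 but the closed form gives 164, so the closed form does not satisfy the recurrence.

No, the closed form is incorrect.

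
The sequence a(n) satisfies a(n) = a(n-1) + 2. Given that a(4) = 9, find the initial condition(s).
a(4) = a(0) + 4·2, so a(0) = 9 - 8 = 1.

a(0) = 1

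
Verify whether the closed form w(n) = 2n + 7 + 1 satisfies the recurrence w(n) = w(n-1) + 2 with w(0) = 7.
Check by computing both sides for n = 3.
From the recurrence with w(0) = 7:
  w(0) = 7, w(1) = 9, w(2) = 11, w(3) = 13
  so the recurrence gives w(3) = 13.
From the proposed closed form w(n) = 2n + 7 + 1:
  w(3) = 14.
The recurrence gives 13 but the closed form gives 14, so the closed form does not satisfy the recurrence.

No, the closed form is incorrect.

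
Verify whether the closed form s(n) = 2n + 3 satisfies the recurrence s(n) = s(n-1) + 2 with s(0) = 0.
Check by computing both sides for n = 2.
From the recurrence with s(0) = 0:
  s(0) = 0, s(1) = 2, s(2) = 4
  so the recurrence gives s(2) = 4.
From the proposed closed form s(n) = 2n + 3:
  s(2) = 7.
The recurrence gives 4 but the closed form gives 7, so the closed form does not satisfy the recurrence.

No, the closed form is incorrect.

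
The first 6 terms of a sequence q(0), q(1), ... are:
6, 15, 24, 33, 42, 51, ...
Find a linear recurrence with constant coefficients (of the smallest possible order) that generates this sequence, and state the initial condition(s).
Look for the lowest-order linear relation among consecutive terms.
Observation: consecutive differences are constant (= 9).
Check at n=2: 1·15 + 9 = 24. ✓

q(n) = q(n-1) + 9, q(0) = 6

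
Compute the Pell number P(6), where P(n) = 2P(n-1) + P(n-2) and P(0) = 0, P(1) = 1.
Computing the sequence terms:
0, 1, 2, 5, 12, 29, 70

70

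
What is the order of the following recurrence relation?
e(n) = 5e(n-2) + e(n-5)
The order is the largest lag k for which e(n-k) appears. Here the deepest term is e(n-5), so the order is 5.

Order 5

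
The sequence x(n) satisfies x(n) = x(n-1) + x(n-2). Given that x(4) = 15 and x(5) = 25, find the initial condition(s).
Work backwards using x(k) = x(k+2) - x(k+1):
x(3) = x(5) - x(4) = 25 - 15 = 10
x(2) = x(4) - x(3) = 15 - 10 = 5
x(1) = x(3) - x(2) = 10 - 5 = 5
x(0) = x(2) - x(1) = 5 - 5 = 0

x(0) = 0, x(1) = 5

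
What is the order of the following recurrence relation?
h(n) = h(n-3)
The order is the largest lag k for which h(n-k) appears. Here the deepest term is h(n-3), so the order is 3.

Order 3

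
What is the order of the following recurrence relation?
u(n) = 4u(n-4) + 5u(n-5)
The order is the largest lag k for which u(n-k) appears. Here the deepest term is u(n-5), so the order is 5.

Order 5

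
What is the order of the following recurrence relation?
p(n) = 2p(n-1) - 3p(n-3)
The order is the largest lag k for which p(n-k) appears. Here the deepest term is p(n-3), so the order is 3.

Order 3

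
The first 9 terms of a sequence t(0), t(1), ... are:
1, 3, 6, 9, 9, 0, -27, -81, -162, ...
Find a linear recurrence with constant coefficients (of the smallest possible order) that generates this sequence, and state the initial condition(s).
Look for the lowest-order linear relation among consecutive terms.
Observation: t(n) - 3·t(n-1) - (-3)·t(n-2) = 0 holds for the shown terms, and no order-1 relation t(n) = α·t(n-1) + β fits.
Check at n=3: 3·6 + (-3)·3 = 9. ✓

t(n) = 3t(n-1) - 3t(n-2), t(0) = 1, t(1) = 3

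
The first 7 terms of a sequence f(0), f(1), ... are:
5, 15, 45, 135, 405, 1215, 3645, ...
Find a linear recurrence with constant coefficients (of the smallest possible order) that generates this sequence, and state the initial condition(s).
Look for the lowest-order linear relation among consecutive terms.
Observation: each term is 3× the previous.
Check at n=2: 3·15 = 45. ✓

f(n) = 3 × f(n-1), f(0) = 5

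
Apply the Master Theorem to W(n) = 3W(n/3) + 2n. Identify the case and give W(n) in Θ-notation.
Master Theorem template: W(n) = a·W(n/b) + f(n).
Here: a=3, b=3, f(n)=2n
Compute log_b(a) = log_3(3) = 1.
f(n) = 2n = Θ(n). Case 2: W(n) = Θ(n log n).

Case 2: W(n) = Θ(n log n)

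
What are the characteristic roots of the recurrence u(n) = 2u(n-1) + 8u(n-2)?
Substitute u(n) = rⁿ and divide through by rⁿ⁻²: r² - 2r - 8 = 0
Factor: (r - 4)(r + 2) = 0, so r = 4, -2.
General solution: u(n) = A·4ⁿ + B·(-2)ⁿ

Characteristic: r² - 2r - 8 = 0, Roots: r = 4, -2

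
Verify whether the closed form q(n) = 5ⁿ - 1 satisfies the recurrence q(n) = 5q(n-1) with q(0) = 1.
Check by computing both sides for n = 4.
From the recurrence with q(0) = 1:
  q(0) = 1, q(1) = 5, q(2) = 25, q(3) = 125, q(4) = 625
  so the recurrence gives q(4) = 625.
From the proposed closed form q(n) = 5ⁿ - 1:
  q(4) = 624.
The recurrence gives 625 but the closed form gives 624, so the closed form does not satisfy the recurrence.

No, the closed form is incorrect.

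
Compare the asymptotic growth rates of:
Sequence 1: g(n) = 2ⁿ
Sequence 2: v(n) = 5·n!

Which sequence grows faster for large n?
Comparing growth rates:
Growth-rate hierarchy: log n ≺ any polynomial ≺ any exponential cⁿ (c>1) ≺ n! ≺ nⁿ.
factorial dominates exponential base 2 asymptotically.

v(n) grows faster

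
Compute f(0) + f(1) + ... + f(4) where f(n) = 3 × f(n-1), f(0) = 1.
Computing the sequence terms: 1, 3, 9, 27, 81
Adding these values together:

121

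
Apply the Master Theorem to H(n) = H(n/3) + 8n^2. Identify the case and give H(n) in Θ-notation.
Master Theorem template: H(n) = a·H(n/b) + f(n).
Here: a=1, b=3, f(n)=8n^2
Compute log_b(a) = log_3(1) = 0.
f(n) = 8n^2 = Ω(n^(0+ε)) with ε = 2, and the regularity condition holds (a·f(n/b) = (a/b^2)·f(n) with a/b^2 = 3^-2 < 1). Case 3: H(n) = Θ(f(n)) = Θ(n^2).

Case 3: H(n) = Θ(n^2)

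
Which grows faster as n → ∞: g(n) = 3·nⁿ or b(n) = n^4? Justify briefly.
Comparing growth rates:
Growth-rate hierarchy: log n ≺ any polynomial ≺ any exponential cⁿ (c>1) ≺ n! ≺ nⁿ.
super-exponential nⁿ dominates polynomial degree 4 asymptotically.

g(n) grows faster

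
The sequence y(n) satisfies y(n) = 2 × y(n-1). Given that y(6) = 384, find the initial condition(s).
In general y(n) = 2ⁿ · y(0). At n = 6: y(0) = y(6) / 2^6 = 384 / 64 = 6.

y(0) = 6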